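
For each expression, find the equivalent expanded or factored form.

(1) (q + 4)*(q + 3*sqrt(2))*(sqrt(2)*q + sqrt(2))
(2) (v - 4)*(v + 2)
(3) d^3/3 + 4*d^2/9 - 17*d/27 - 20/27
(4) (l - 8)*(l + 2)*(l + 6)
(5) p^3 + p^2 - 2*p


(1) = sqrt(2)*q^3 + 6*q^2 + 5*sqrt(2)*q^2 + 4*sqrt(2)*q + 30*q + 24
(2) = v^2 - 2*v - 8
(3) = (d/3 + 1/3)*(d - 4/3)*(d + 5/3)
(4) = l^3 - 52*l - 96
(5) = p*(p - 1)*(p + 2)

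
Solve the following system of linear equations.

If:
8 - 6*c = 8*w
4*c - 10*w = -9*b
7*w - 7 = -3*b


Then:
b = 70/109
c = 40/109
w = 79/109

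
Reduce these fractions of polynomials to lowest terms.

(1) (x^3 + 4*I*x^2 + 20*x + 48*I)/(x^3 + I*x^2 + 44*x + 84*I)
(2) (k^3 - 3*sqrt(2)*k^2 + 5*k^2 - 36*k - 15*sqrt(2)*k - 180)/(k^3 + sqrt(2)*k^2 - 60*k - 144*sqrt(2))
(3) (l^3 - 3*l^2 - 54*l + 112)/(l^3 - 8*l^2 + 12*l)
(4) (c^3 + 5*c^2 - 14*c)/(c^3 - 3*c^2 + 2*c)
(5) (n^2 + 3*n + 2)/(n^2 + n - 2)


(1) = (x - 4*I)/(x - 7*I)
(2) = (k + 5)/(k + 4*sqrt(2))
(3) = (l^2 - l - 56)/(l^2 - 6*l)
(4) = (c + 7)/(c - 1)
(5) = (n + 1)/(n - 1)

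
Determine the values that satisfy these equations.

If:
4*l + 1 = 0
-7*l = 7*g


Then:
g = 1/4
l = -1/4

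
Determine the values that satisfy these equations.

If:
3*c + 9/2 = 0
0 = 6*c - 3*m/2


Then:
c = -3/2
m = -6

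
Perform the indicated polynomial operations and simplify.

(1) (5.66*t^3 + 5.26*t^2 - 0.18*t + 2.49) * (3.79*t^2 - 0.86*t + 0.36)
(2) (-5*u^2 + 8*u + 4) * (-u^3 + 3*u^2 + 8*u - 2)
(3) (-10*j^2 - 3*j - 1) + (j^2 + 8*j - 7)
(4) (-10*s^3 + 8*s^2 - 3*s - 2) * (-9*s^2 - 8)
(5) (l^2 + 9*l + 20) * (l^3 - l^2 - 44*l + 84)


(1) = 21.4514*t^5 + 15.0678*t^4 - 3.1682*t^3 + 11.4855*t^2 - 2.2062*t + 0.8964
(2) = 5*u^5 - 23*u^4 - 20*u^3 + 86*u^2 + 16*u - 8
(3) = -9*j^2 + 5*j - 8
(4) = 90*s^5 - 72*s^4 + 107*s^3 - 46*s^2 + 24*s + 16
(5) = l^5 + 8*l^4 - 33*l^3 - 332*l^2 - 124*l + 1680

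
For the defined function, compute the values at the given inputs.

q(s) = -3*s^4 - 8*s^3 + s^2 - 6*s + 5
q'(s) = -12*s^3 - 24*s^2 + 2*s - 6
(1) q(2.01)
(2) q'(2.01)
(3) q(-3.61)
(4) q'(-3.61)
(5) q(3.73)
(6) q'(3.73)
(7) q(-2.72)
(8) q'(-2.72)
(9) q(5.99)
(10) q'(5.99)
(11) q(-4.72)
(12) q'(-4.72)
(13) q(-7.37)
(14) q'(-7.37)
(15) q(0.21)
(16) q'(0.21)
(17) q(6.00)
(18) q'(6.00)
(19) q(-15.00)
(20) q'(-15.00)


(1) = -116.95
(2) = -196.39
(3) = -93.45
(4) = 238.56
(5) = -999.33
(6) = -955.19
(7) = 25.50
(8) = 52.48
(9) = -5576.58
(10) = -3434.20
(11) = -592.15
(12) = 711.73
(13) = -5544.92
(14) = 3479.44
(15) = 3.70
(16) = -6.75
(17) = -5611.00
(18) = -3450.00
(19) = -124555.00
(20) = 35064.00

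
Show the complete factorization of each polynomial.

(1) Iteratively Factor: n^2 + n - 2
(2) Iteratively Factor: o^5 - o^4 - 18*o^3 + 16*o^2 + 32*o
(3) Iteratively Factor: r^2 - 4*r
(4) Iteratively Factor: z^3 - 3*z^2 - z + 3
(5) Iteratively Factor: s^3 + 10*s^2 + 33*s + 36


(1) = (n + 2)*(n - 1)
(2) = (o - 2)*(o^4 + o^3 - 16*o^2 - 16*o) = o*(o - 2)*(o^3 + o^2 - 16*o - 16) = o*(o - 2)*(o + 4)*(o^2 - 3*o - 4) = o*(o - 2)*(o + 1)*(o + 4)*(o - 4)
(3) = (r)*(r - 4)
(4) = (z - 1)*(z^2 - 2*z - 3) = (z - 3)*(z - 1)*(z + 1)
(5) = (s + 4)*(s^2 + 6*s + 9) = (s + 3)*(s + 4)*(s + 3)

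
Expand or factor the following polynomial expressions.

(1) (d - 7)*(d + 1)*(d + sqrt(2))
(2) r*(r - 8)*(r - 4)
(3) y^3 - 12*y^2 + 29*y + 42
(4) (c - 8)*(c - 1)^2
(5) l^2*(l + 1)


(1) = d^3 - 6*d^2 + sqrt(2)*d^2 - 6*sqrt(2)*d - 7*d - 7*sqrt(2)
(2) = r^3 - 12*r^2 + 32*r
(3) = (y - 7)*(y - 6)*(y + 1)
(4) = c^3 - 10*c^2 + 17*c - 8
(5) = l^3 + l^2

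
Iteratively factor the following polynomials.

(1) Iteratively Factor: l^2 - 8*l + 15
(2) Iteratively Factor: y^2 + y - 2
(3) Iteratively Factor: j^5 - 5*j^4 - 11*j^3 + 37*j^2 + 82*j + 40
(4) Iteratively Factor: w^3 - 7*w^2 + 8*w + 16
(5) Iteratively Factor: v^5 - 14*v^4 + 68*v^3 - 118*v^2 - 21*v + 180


(1) = (l - 3)*(l - 5)
(2) = (y + 2)*(y - 1)
(3) = (j + 1)*(j^4 - 6*j^3 - 5*j^2 + 42*j + 40) = (j - 5)*(j + 1)*(j^3 - j^2 - 10*j - 8) = (j - 5)*(j - 4)*(j + 1)*(j^2 + 3*j + 2) = (j - 5)*(j - 4)*(j + 1)*(j + 2)*(j + 1)
(4) = (w + 1)*(w^2 - 8*w + 16) = (w - 4)*(w + 1)*(w - 4)
(5) = (v - 4)*(v^4 - 10*v^3 + 28*v^2 - 6*v - 45) = (v - 4)*(v + 1)*(v^3 - 11*v^2 + 39*v - 45) = (v - 4)*(v - 3)*(v + 1)*(v^2 - 8*v + 15) = (v - 5)*(v - 4)*(v - 3)*(v + 1)*(v - 3)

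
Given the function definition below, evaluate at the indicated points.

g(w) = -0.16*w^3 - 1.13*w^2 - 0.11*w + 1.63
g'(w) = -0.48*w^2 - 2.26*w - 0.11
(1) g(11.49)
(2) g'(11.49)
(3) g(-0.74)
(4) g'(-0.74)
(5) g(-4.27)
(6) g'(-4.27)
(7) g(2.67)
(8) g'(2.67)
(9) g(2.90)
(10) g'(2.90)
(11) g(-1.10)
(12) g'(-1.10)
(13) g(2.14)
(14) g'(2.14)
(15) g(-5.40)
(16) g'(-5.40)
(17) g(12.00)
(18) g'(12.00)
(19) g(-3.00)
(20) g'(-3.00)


(1) = -391.52
(2) = -89.45
(3) = 1.16
(4) = 1.30
(5) = -6.05
(6) = 0.79
(7) = -9.76
(8) = -9.57
(9) = -12.09
(10) = -10.70
(11) = 0.60
(12) = 1.80
(13) = -5.35
(14) = -7.14
(15) = -5.53
(16) = -1.90
(17) = -438.89
(18) = -96.35
(19) = -3.89
(20) = 2.35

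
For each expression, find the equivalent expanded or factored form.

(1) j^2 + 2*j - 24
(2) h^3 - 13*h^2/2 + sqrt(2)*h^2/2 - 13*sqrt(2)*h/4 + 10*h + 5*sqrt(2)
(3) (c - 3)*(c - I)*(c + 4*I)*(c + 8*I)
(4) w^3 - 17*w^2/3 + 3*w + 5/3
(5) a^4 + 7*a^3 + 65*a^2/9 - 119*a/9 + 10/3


(1) = (j - 4)*(j + 6)
(2) = (h - 4)*(h - 5/2)*(h + sqrt(2)/2)
(3) = c^4 - 3*c^3 + 11*I*c^3 - 20*c^2 - 33*I*c^2 + 60*c + 32*I*c - 96*I
(4) = (w - 5)*(w - 1)*(w + 1/3)
(5) = (a - 2/3)*(a - 1/3)*(a + 3)*(a + 5)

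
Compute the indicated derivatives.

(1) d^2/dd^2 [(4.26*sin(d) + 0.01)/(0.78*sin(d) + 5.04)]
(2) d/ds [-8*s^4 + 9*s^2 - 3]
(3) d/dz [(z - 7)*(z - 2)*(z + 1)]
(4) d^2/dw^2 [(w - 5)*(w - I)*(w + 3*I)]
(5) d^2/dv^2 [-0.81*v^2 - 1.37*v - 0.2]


(1) = (16.740828*sin(d)^2 - 108.171504*sin(d) - 33.481656)/(0.474552*sin(d)^3 + 9.199008*sin(d)^2 + 59.439744*sin(d) + 128.024064)
(2) = -32*s^3 + 18*s
(3) = 3*z^2 - 16*z + 5
(4) = 6*w - 10 + 4*I
(5) = -1.62000000000000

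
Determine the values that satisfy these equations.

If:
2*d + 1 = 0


Then:
d = -1/2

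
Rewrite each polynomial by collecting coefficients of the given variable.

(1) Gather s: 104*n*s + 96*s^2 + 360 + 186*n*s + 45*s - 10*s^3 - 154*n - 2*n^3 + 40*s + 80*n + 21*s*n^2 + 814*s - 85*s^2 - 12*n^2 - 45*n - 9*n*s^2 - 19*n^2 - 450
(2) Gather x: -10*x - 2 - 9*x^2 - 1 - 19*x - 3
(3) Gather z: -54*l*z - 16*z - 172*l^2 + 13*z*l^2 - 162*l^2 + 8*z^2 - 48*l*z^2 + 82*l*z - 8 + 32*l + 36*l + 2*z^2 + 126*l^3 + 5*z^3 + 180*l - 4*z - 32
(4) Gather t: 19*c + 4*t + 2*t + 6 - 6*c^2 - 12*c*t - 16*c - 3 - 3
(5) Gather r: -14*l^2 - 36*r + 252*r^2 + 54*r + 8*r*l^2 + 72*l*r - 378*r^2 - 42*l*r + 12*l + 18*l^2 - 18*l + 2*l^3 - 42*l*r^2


(1) = -2*n^3 - 31*n^2 - 119*n - 10*s^3 + s^2*(11 - 9*n) + s*(21*n^2 + 290*n + 899) - 90
(2) = -9*x^2 - 29*x - 6
(3) = 126*l^3 - 334*l^2 + 248*l + 5*z^3 + z^2*(10 - 48*l) + z*(13*l^2 + 28*l - 20) - 40
(4) = -6*c^2 + 3*c + t*(6 - 12*c)
(5) = 2*l^3 + 4*l^2 - 6*l + r^2*(-42*l - 126) + r*(8*l^2 + 30*l + 18)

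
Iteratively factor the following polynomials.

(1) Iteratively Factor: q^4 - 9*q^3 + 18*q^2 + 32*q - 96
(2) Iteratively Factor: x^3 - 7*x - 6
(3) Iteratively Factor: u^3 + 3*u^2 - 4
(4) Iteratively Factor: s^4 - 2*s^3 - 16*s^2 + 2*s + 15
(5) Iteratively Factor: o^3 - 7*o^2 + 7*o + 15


(1) = (q - 3)*(q^3 - 6*q^2 + 32) = (q - 4)*(q - 3)*(q^2 - 2*q - 8) = (q - 4)*(q - 3)*(q + 2)*(q - 4)
(2) = (x - 3)*(x^2 + 3*x + 2) = (x - 3)*(x + 1)*(x + 2)
(3) = (u + 2)*(u^2 + u - 2) = (u - 1)*(u + 2)*(u + 2)
(4) = (s - 1)*(s^3 - s^2 - 17*s - 15) = (s - 1)*(s + 3)*(s^2 - 4*s - 5) = (s - 5)*(s - 1)*(s + 3)*(s + 1)
(5) = (o - 5)*(o^2 - 2*o - 3) = (o - 5)*(o + 1)*(o - 3)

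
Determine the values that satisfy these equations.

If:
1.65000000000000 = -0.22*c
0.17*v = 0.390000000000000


Then:
c = -7.50
v = 2.29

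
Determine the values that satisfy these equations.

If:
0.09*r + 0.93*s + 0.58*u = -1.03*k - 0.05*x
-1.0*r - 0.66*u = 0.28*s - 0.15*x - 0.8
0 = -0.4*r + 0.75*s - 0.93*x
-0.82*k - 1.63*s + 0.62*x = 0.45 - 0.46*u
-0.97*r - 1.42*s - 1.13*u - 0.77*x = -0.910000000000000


Then:
k = -0.35
r = 0.39
s = 0.00
u = 0.58
x = -0.17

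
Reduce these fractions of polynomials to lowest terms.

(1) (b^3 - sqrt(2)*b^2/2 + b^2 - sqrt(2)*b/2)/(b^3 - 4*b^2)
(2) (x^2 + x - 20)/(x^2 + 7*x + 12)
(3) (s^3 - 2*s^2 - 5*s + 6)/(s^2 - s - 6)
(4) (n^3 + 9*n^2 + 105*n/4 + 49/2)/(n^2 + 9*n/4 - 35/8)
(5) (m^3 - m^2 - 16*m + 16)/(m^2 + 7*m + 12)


(1) = (2*b^2 + b*(2 - sqrt(2)) - sqrt(2))/(2*b^2 - 8*b)
(2) = (x^2 + x - 20)/(x^2 + 7*x + 12)
(3) = s - 1
(4) = (4*n^2 + 22*n + 28)/(4*n - 5)
(5) = (m^2 - 5*m + 4)/(m + 3)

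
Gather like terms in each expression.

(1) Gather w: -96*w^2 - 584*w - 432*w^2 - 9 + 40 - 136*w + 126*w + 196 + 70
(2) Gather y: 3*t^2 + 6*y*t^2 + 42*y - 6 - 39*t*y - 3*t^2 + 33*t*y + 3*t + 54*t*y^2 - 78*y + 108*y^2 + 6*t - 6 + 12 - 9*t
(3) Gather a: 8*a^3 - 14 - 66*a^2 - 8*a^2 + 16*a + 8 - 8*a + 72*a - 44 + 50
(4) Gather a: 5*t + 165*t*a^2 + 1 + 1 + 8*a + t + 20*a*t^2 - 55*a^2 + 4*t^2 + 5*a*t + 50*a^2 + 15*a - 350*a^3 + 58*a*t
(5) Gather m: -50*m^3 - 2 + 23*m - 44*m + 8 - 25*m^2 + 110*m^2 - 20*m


(1) = -528*w^2 - 594*w + 297
(2) = y^2*(54*t + 108) + y*(6*t^2 - 6*t - 36)
(3) = 8*a^3 - 74*a^2 + 80*a
(4) = -350*a^3 + a^2*(165*t - 5) + a*(20*t^2 + 63*t + 23) + 4*t^2 + 6*t + 2
(5) = -50*m^3 + 85*m^2 - 41*m + 6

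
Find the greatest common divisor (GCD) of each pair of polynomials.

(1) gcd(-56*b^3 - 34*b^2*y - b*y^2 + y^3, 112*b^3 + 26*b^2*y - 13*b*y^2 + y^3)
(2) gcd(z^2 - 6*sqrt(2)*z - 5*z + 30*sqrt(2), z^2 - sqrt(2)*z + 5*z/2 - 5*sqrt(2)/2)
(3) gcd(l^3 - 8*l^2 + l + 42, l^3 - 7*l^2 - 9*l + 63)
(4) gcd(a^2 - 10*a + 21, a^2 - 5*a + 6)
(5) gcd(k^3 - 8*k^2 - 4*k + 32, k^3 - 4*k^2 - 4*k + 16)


(1) = gcd((-7*b + y)*(2*b + y)*(4*b + y), (-8*b + y)*(-7*b + y)*(2*b + y)) = -14*b^2 - 5*b*y + y^2
(2) = gcd((z - 5)*(z - 6*sqrt(2)), (z + 5/2)*(z - sqrt(2))) = 1
(3) = gcd((l - 7)*(l - 3)*(l + 2), (l - 7)*(l - 3)*(l + 3)) = l^2 - 10*l + 21
(4) = gcd((a - 7)*(a - 3), (a - 3)*(a - 2)) = a - 3
(5) = k^2 - 4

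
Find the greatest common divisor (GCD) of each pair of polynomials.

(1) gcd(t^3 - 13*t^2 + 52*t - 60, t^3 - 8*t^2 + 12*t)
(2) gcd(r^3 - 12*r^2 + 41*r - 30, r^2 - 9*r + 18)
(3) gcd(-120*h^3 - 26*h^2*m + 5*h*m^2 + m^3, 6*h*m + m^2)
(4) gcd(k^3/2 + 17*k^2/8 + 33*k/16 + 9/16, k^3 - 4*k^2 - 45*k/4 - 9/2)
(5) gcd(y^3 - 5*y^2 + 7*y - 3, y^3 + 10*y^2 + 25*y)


(1) = gcd((t - 6)*(t - 5)*(t - 2), t*(t - 6)*(t - 2)) = t^2 - 8*t + 12
(2) = gcd((r - 6)*(r - 5)*(r - 1), (r - 6)*(r - 3)) = r - 6
(3) = gcd((-5*h + m)*(4*h + m)*(6*h + m), m*(6*h + m)) = 6*h + m
(4) = k + 1/2
(5) = gcd((y - 3)*(y - 1)^2, y*(y + 5)^2) = 1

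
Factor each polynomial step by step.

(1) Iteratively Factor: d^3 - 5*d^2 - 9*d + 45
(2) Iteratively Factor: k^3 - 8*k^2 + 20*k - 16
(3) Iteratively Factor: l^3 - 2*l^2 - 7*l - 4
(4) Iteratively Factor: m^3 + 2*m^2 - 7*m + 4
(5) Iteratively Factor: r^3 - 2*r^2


(1) = (d - 3)*(d^2 - 2*d - 15) = (d - 5)*(d - 3)*(d + 3)
(2) = (k - 2)*(k^2 - 6*k + 8) = (k - 4)*(k - 2)*(k - 2)
(3) = (l - 4)*(l^2 + 2*l + 1) = (l - 4)*(l + 1)*(l + 1)
(4) = (m + 4)*(m^2 - 2*m + 1) = (m - 1)*(m + 4)*(m - 1)
(5) = (r - 2)*(r^2) = r*(r - 2)*(r)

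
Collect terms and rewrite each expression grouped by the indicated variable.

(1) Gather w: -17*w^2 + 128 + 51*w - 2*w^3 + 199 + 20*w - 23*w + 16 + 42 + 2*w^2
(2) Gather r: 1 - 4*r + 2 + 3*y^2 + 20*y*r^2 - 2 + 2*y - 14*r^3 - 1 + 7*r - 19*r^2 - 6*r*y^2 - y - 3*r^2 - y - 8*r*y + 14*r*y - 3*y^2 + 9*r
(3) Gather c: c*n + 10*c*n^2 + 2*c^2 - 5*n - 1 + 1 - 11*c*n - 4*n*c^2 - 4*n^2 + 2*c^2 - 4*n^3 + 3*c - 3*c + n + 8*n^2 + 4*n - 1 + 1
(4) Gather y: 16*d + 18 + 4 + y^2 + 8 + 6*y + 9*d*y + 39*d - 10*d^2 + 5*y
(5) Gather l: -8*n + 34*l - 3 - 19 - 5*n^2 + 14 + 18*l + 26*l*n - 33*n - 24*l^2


(1) = -2*w^3 - 15*w^2 + 48*w + 385
(2) = -14*r^3 + r^2*(20*y - 22) + r*(-6*y^2 + 6*y + 12)
(3) = c^2*(4 - 4*n) + c*(10*n^2 - 10*n) - 4*n^3 + 4*n^2
(4) = -10*d^2 + 55*d + y^2 + y*(9*d + 11) + 30
(5) = -24*l^2 + l*(26*n + 52) - 5*n^2 - 41*n - 8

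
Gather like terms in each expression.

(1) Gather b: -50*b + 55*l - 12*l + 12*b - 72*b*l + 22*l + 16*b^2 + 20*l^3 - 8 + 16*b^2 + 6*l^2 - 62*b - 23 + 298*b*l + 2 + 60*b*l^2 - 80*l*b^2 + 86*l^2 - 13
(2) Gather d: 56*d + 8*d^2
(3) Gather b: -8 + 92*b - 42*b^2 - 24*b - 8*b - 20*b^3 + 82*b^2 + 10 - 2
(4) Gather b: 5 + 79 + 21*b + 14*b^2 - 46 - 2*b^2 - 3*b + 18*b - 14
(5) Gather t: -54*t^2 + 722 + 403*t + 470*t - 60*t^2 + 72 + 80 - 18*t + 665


(1) = b^2*(32 - 80*l) + b*(60*l^2 + 226*l - 100) + 20*l^3 + 92*l^2 + 65*l - 42
(2) = 8*d^2 + 56*d
(3) = -20*b^3 + 40*b^2 + 60*b
(4) = 12*b^2 + 36*b + 24
(5) = -114*t^2 + 855*t + 1539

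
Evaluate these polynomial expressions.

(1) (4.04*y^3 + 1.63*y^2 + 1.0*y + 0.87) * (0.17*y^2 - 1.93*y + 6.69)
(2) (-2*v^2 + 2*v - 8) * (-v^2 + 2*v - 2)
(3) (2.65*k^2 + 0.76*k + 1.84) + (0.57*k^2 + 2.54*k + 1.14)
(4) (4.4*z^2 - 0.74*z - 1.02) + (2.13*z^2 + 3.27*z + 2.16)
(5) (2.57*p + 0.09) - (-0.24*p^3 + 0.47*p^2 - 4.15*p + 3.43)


(1) = 0.6868*y^5 - 7.5201*y^4 + 24.0517*y^3 + 9.1226*y^2 + 5.0109*y + 5.8203
(2) = 2*v^4 - 6*v^3 + 16*v^2 - 20*v + 16
(3) = 3.22*k^2 + 3.3*k + 2.98
(4) = 6.53*z^2 + 2.53*z + 1.14
(5) = 0.24*p^3 - 0.47*p^2 + 6.72*p - 3.34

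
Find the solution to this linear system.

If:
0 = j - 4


Then:
j = 4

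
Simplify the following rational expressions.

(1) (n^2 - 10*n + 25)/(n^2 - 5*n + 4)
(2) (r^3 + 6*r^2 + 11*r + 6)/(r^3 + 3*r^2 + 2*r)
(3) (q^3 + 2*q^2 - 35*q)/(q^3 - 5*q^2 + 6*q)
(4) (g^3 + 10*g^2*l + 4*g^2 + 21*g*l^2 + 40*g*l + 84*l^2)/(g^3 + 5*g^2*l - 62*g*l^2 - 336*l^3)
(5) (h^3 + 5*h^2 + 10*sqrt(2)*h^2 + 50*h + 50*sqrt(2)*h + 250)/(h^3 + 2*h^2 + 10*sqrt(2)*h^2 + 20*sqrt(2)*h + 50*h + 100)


(1) = (n^2 - 10*n + 25)/(n^2 - 5*n + 4)
(2) = (r + 3)/r
(3) = (q^2 + 2*q - 35)/(q^2 - 5*q + 6)
(4) = (g^2 + 3*g*l + 4*g + 12*l)/(g^2 - 2*g*l - 48*l^2)
(5) = (h + 5)/(h + 2)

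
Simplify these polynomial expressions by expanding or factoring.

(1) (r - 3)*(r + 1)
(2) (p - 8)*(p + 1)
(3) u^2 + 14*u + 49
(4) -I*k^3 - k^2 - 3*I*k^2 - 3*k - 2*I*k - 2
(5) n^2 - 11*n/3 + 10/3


(1) = r^2 - 2*r - 3
(2) = p^2 - 7*p - 8
(3) = (u + 7)^2
(4) = (k + 2)*(k - I)*(-I*k - I)
(5) = (n - 2)*(n - 5/3)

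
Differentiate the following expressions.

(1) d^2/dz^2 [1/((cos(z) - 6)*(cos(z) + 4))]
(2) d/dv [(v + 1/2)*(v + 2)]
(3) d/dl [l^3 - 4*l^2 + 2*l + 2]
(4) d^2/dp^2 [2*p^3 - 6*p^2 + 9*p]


(1) = (-4*sin(z)^4 + 102*sin(z)^2 + 81*cos(z)/2 + 3*cos(3*z)/2 - 42)/((cos(z) - 6)^3*(cos(z) + 4)^3)
(2) = 2*v + 5/2
(3) = 3*l^2 - 8*l + 2
(4) = 12*p - 12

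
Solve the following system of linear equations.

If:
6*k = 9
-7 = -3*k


Then:
No Solution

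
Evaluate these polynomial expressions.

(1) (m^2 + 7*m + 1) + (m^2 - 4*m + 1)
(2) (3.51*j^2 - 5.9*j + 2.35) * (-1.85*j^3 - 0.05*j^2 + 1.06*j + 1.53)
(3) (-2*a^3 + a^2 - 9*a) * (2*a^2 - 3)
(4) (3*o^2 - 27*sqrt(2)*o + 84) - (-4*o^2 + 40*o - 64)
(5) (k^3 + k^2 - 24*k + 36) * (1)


(1) = 2*m^2 + 3*m + 2
(2) = -6.4935*j^5 + 10.7395*j^4 - 0.3319*j^3 - 1.0012*j^2 - 6.536*j + 3.5955
(3) = -4*a^5 + 2*a^4 - 12*a^3 - 3*a^2 + 27*a
(4) = 7*o^2 - 40*o - 27*sqrt(2)*o + 148
(5) = k^3 + k^2 - 24*k + 36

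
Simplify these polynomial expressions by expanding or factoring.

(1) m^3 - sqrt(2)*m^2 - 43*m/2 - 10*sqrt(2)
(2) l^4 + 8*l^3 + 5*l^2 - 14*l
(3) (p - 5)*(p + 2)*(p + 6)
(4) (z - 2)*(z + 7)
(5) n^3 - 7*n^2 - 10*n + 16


(1) = (m - 4*sqrt(2))*(m + sqrt(2)/2)*(m + 5*sqrt(2)/2)
(2) = l*(l - 1)*(l + 2)*(l + 7)
(3) = p^3 + 3*p^2 - 28*p - 60
(4) = z^2 + 5*z - 14
(5) = (n - 8)*(n - 1)*(n + 2)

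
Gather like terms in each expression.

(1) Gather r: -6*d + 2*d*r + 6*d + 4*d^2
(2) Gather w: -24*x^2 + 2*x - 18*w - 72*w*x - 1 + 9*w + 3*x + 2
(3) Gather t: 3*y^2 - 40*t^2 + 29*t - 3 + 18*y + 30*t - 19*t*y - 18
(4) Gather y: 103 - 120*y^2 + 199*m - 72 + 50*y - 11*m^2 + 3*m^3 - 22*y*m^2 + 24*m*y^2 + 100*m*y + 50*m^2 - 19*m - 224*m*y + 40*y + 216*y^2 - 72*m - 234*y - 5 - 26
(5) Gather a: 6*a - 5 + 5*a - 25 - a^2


(1) = 4*d^2 + 2*d*r
(2) = w*(-72*x - 9) - 24*x^2 + 5*x + 1
(3) = -40*t^2 + t*(59 - 19*y) + 3*y^2 + 18*y - 21
(4) = 3*m^3 + 39*m^2 + 108*m + y^2*(24*m + 96) + y*(-22*m^2 - 124*m - 144)
(5) = -a^2 + 11*a - 30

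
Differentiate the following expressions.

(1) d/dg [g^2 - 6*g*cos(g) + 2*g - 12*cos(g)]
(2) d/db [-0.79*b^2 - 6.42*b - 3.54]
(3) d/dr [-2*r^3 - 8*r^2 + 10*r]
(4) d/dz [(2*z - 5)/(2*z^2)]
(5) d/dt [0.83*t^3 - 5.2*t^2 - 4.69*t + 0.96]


(1) = 6*g*sin(g) + 2*g + 12*sin(g) - 6*cos(g) + 2
(2) = -1.58*b - 6.42
(3) = -6*r^2 - 16*r + 10
(4) = (5 - z)/z^3
(5) = 2.49*t^2 - 10.4*t - 4.69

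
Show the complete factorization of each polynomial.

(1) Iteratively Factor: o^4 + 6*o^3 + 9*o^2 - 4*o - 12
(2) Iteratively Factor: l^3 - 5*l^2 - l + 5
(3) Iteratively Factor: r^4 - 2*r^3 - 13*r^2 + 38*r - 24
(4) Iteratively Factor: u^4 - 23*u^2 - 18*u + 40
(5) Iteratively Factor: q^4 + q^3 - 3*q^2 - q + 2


(1) = (o + 3)*(o^3 + 3*o^2 - 4) = (o + 2)*(o + 3)*(o^2 + o - 2) = (o + 2)^2*(o + 3)*(o - 1)
(2) = (l + 1)*(l^2 - 6*l + 5) = (l - 1)*(l + 1)*(l - 5)
(3) = (r + 4)*(r^3 - 6*r^2 + 11*r - 6) = (r - 1)*(r + 4)*(r^2 - 5*r + 6) = (r - 2)*(r - 1)*(r + 4)*(r - 3)
(4) = (u - 5)*(u^3 + 5*u^2 + 2*u - 8) = (u - 5)*(u + 4)*(u^2 + u - 2) = (u - 5)*(u - 1)*(u + 4)*(u + 2)
(5) = (q - 1)*(q^3 + 2*q^2 - q - 2) = (q - 1)*(q + 2)*(q^2 - 1) = (q - 1)^2*(q + 2)*(q + 1)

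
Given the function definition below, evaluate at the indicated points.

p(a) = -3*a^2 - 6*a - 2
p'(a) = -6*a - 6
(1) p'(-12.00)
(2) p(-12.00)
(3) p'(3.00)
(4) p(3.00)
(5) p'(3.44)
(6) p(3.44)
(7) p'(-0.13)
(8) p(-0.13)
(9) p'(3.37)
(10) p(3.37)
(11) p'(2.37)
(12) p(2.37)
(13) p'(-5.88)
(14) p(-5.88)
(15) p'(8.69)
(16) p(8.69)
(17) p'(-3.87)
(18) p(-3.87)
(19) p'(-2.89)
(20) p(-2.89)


(1) = 66.00
(2) = -362.00
(3) = -24.00
(4) = -47.00
(5) = -26.64
(6) = -58.14
(7) = -5.22
(8) = -1.27
(9) = -26.22
(10) = -56.29
(11) = -20.22
(12) = -33.07
(13) = 29.28
(14) = -70.44
(15) = -58.14
(16) = -280.69
(17) = 17.22
(18) = -23.71
(19) = 11.34
(20) = -9.72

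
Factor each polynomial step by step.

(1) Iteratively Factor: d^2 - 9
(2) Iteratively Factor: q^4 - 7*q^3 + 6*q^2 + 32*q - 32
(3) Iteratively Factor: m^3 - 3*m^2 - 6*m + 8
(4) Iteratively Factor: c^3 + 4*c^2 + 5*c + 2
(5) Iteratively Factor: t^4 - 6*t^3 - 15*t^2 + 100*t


(1) = (d - 3)*(d + 3)
(2) = (q + 2)*(q^3 - 9*q^2 + 24*q - 16) = (q - 1)*(q + 2)*(q^2 - 8*q + 16) = (q - 4)*(q - 1)*(q + 2)*(q - 4)
(3) = (m + 2)*(m^2 - 5*m + 4) = (m - 4)*(m + 2)*(m - 1)
(4) = (c + 1)*(c^2 + 3*c + 2) = (c + 1)^2*(c + 2)
(5) = (t - 5)*(t^3 - t^2 - 20*t) = t*(t - 5)*(t^2 - t - 20) = t*(t - 5)*(t + 4)*(t - 5)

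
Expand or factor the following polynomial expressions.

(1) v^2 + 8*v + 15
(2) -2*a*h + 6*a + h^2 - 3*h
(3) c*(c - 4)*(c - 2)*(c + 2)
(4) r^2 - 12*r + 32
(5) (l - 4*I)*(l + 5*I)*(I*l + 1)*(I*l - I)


(1) = (v + 3)*(v + 5)
(2) = (-2*a + h)*(h - 3)
(3) = c^4 - 4*c^3 - 4*c^2 + 16*c
(4) = (r - 8)*(r - 4)
(5) = -l^4 + l^3 - 21*l^2 + 21*l + 20*I*l - 20*I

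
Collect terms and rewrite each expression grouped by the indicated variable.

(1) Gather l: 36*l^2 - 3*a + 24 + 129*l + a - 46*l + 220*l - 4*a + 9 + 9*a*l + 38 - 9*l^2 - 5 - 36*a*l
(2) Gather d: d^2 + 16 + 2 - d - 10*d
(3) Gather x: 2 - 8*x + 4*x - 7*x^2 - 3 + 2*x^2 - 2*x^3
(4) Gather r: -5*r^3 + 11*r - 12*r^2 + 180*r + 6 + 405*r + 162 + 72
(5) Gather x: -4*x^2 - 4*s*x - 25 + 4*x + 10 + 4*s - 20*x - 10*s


(1) = -6*a + 27*l^2 + l*(303 - 27*a) + 66
(2) = d^2 - 11*d + 18
(3) = -2*x^3 - 5*x^2 - 4*x - 1
(4) = -5*r^3 - 12*r^2 + 596*r + 240
(5) = -6*s - 4*x^2 + x*(-4*s - 16) - 15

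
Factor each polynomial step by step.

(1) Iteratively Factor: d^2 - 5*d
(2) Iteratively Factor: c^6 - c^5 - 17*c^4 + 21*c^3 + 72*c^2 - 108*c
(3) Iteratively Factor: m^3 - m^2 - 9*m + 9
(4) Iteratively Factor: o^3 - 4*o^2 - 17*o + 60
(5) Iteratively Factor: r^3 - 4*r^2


(1) = (d)*(d - 5)
(2) = (c + 3)*(c^5 - 4*c^4 - 5*c^3 + 36*c^2 - 36*c) = (c - 2)*(c + 3)*(c^4 - 2*c^3 - 9*c^2 + 18*c) = c*(c - 2)*(c + 3)*(c^3 - 2*c^2 - 9*c + 18) = c*(c - 2)^2*(c + 3)*(c^2 - 9) = c*(c - 3)*(c - 2)^2*(c + 3)*(c + 3)
(3) = (m + 3)*(m^2 - 4*m + 3) = (m - 3)*(m + 3)*(m - 1)
(4) = (o - 3)*(o^2 - o - 20) = (o - 3)*(o + 4)*(o - 5)
(5) = (r)*(r^2 - 4*r) = r*(r - 4)*(r)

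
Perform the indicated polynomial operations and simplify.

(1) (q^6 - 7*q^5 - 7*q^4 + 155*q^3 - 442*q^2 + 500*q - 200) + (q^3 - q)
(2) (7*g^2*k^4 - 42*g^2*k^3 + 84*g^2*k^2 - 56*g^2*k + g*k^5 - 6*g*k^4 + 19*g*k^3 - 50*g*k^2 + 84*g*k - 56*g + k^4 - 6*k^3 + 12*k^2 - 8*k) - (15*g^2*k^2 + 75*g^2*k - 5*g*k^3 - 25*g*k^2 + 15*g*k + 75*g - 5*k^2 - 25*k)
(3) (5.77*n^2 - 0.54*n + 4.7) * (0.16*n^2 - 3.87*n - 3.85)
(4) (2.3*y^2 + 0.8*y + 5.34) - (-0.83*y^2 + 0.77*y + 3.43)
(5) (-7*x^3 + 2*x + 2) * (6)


(1) = q^6 - 7*q^5 - 7*q^4 + 156*q^3 - 442*q^2 + 499*q - 200
(2) = 7*g^2*k^4 - 42*g^2*k^3 + 69*g^2*k^2 - 131*g^2*k + g*k^5 - 6*g*k^4 + 24*g*k^3 - 25*g*k^2 + 69*g*k - 131*g + k^4 - 6*k^3 + 17*k^2 + 17*k
(3) = 0.9232*n^4 - 22.4163*n^3 - 19.3727*n^2 - 16.11*n - 18.095
(4) = 3.13*y^2 + 0.03*y + 1.91
(5) = -42*x^3 + 12*x + 12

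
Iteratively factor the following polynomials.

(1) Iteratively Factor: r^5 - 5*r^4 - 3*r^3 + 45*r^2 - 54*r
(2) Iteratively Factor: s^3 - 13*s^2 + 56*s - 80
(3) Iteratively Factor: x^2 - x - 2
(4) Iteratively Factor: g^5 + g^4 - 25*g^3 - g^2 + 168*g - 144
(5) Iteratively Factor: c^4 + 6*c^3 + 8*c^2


(1) = (r - 2)*(r^4 - 3*r^3 - 9*r^2 + 27*r) = (r - 2)*(r + 3)*(r^3 - 6*r^2 + 9*r) = r*(r - 2)*(r + 3)*(r^2 - 6*r + 9) = r*(r - 3)*(r - 2)*(r + 3)*(r - 3)
(2) = (s - 5)*(s^2 - 8*s + 16) = (s - 5)*(s - 4)*(s - 4)
(3) = (x - 2)*(x + 1)
(4) = (g - 1)*(g^4 + 2*g^3 - 23*g^2 - 24*g + 144) = (g - 1)*(g + 4)*(g^3 - 2*g^2 - 15*g + 36) = (g - 3)*(g - 1)*(g + 4)*(g^2 + g - 12) = (g - 3)^2*(g - 1)*(g + 4)*(g + 4)
(5) = (c + 4)*(c^3 + 2*c^2) = c*(c + 4)*(c^2 + 2*c) = c*(c + 2)*(c + 4)*(c)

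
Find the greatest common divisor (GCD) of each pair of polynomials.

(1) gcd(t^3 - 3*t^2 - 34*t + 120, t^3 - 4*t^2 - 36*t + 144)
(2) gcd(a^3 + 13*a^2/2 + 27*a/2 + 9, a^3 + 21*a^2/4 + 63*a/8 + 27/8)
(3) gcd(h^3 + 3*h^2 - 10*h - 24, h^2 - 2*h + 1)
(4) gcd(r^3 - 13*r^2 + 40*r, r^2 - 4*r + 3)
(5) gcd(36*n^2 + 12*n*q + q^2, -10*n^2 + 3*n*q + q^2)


(1) = gcd((t - 5)*(t - 4)*(t + 6), (t - 6)*(t - 4)*(t + 6)) = t^2 + 2*t - 24
(2) = a^2 + 9*a/2 + 9/2
(3) = 1
(4) = gcd(r*(r - 8)*(r - 5), (r - 3)*(r - 1)) = 1
(5) = 1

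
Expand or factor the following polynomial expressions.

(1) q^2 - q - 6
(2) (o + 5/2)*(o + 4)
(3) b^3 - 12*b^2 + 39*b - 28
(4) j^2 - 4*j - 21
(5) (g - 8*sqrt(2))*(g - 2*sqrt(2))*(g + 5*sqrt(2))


(1) = (q - 3)*(q + 2)
(2) = o^2 + 13*o/2 + 10
(3) = (b - 7)*(b - 4)*(b - 1)
(4) = (j - 7)*(j + 3)
(5) = g^3 - 5*sqrt(2)*g^2 - 68*g + 160*sqrt(2)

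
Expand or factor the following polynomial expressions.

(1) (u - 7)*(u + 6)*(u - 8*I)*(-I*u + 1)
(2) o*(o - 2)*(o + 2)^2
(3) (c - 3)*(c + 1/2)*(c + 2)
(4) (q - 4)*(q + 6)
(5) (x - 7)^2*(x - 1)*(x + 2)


(1) = -I*u^4 - 7*u^3 + I*u^3 + 7*u^2 + 34*I*u^2 + 294*u + 8*I*u + 336*I
(2) = o^4 + 2*o^3 - 4*o^2 - 8*o
(3) = c^3 - c^2/2 - 13*c/2 - 3
(4) = q^2 + 2*q - 24
(5) = x^4 - 13*x^3 + 33*x^2 + 77*x - 98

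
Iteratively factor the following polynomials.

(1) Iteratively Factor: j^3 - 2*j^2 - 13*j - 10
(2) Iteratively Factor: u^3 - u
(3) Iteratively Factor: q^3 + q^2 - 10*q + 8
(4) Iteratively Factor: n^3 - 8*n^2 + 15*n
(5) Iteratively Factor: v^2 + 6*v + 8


(1) = (j - 5)*(j^2 + 3*j + 2) = (j - 5)*(j + 1)*(j + 2)
(2) = (u + 1)*(u^2 - u) = (u - 1)*(u + 1)*(u)
(3) = (q + 4)*(q^2 - 3*q + 2) = (q - 1)*(q + 4)*(q - 2)
(4) = (n - 3)*(n^2 - 5*n) = n*(n - 3)*(n - 5)
(5) = (v + 4)*(v + 2)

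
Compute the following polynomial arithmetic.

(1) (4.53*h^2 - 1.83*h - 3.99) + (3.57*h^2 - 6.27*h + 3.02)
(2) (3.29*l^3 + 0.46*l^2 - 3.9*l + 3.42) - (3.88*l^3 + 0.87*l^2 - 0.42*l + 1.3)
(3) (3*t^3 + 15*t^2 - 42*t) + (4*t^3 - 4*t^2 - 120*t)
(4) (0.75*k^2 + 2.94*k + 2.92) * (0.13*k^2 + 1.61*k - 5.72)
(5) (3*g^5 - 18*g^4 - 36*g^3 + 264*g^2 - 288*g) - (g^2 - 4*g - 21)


(1) = 8.1*h^2 - 8.1*h - 0.97
(2) = -0.59*l^3 - 0.41*l^2 - 3.48*l + 2.12
(3) = 7*t^3 + 11*t^2 - 162*t
(4) = 0.0975*k^4 + 1.5897*k^3 + 0.823*k^2 - 12.1156*k - 16.7024
(5) = 3*g^5 - 18*g^4 - 36*g^3 + 263*g^2 - 284*g + 21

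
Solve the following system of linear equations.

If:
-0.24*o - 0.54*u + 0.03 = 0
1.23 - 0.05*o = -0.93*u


Then:
o = 2.77
u = -1.17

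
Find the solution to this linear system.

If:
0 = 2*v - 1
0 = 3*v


Then:
No Solution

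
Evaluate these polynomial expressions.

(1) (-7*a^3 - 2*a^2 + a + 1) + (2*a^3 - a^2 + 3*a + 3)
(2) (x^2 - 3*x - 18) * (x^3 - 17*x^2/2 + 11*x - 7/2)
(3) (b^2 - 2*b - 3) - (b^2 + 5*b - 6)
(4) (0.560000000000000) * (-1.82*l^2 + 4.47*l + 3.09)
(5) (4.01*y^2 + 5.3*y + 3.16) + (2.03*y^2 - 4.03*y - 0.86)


(1) = -5*a^3 - 3*a^2 + 4*a + 4
(2) = x^5 - 23*x^4/2 + 37*x^3/2 + 233*x^2/2 - 375*x/2 + 63
(3) = 3 - 7*b
(4) = -1.0192*l^2 + 2.5032*l + 1.7304
(5) = 6.04*y^2 + 1.27*y + 2.3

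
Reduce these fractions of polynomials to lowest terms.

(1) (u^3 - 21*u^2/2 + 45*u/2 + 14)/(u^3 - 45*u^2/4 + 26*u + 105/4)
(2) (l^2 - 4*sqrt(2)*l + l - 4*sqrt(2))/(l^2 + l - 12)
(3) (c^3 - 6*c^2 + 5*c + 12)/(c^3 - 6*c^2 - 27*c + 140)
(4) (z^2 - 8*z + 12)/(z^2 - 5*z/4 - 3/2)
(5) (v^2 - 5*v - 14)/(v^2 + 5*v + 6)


(1) = (4*u^2 - 14*u - 8)/(4*u^2 - 17*u - 15)
(2) = (l^2 + l*(1 - 4*sqrt(2)) - 4*sqrt(2))/(l^2 + l - 12)
(3) = (c^2 - 2*c - 3)/(c^2 - 2*c - 35)
(4) = (4*z - 24)/(4*z + 3)
(5) = (v - 7)/(v + 3)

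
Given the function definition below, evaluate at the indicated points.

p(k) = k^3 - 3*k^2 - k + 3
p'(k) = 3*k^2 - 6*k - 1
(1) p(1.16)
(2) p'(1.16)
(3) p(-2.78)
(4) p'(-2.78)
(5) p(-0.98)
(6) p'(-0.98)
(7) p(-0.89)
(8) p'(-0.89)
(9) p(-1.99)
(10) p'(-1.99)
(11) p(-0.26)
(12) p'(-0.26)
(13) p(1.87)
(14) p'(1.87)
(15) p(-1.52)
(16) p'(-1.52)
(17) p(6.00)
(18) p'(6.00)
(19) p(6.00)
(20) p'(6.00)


(1) = -0.64
(2) = -3.92
(3) = -38.89
(4) = 38.87
(5) = 0.16
(6) = 7.76
(7) = 0.81
(8) = 6.72
(9) = -14.77
(10) = 22.82
(11) = 3.04
(12) = 0.76
(13) = -2.82
(14) = -1.73
(15) = -5.92
(16) = 15.05
(17) = 105.00
(18) = 71.00
(19) = 105.00
(20) = 71.00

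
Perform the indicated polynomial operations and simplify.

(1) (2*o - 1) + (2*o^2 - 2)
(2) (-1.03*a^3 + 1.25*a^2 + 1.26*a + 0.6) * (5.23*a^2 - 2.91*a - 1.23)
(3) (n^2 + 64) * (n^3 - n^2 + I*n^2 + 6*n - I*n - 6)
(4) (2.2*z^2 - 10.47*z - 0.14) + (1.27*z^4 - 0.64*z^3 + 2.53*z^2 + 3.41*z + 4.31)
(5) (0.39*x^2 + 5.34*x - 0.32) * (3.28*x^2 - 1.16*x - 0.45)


(1) = 2*o^2 + 2*o - 3
(2) = -5.3869*a^5 + 9.5348*a^4 + 4.2192*a^3 - 2.0661*a^2 - 3.2958*a - 0.738
(3) = n^5 - n^4 + I*n^4 + 70*n^3 - I*n^3 - 70*n^2 + 64*I*n^2 + 384*n - 64*I*n - 384
(4) = 1.27*z^4 - 0.64*z^3 + 4.73*z^2 - 7.06*z + 4.17
(5) = 1.2792*x^4 + 17.0628*x^3 - 7.4195*x^2 - 2.0318*x + 0.144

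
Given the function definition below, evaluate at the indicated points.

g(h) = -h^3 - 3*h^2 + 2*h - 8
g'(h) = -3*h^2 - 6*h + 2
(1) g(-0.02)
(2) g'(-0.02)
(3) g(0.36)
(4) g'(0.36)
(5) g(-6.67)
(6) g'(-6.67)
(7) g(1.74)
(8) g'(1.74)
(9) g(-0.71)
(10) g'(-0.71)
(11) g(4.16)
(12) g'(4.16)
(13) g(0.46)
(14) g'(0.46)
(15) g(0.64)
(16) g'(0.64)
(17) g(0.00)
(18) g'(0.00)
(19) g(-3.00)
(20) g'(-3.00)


(1) = -8.04
(2) = 2.12
(3) = -7.72
(4) = -0.55
(5) = 141.93
(6) = -91.45
(7) = -18.87
(8) = -17.52
(9) = -10.57
(10) = 4.75
(11) = -123.59
(12) = -74.88
(13) = -7.81
(14) = -1.39
(15) = -8.21
(16) = -3.07
(17) = -8.00
(18) = 2.00
(19) = -14.00
(20) = -7.00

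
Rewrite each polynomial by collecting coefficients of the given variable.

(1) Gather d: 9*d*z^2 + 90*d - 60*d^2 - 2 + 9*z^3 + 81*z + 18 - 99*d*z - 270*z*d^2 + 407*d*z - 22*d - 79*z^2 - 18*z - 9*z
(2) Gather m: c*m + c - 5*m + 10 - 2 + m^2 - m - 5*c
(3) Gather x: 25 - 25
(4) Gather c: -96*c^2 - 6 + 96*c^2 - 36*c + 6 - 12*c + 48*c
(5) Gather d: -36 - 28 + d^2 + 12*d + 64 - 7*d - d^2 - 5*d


(1) = d^2*(-270*z - 60) + d*(9*z^2 + 308*z + 68) + 9*z^3 - 79*z^2 + 54*z + 16
(2) = -4*c + m^2 + m*(c - 6) + 8
(3) = 0
(4) = 0
(5) = 0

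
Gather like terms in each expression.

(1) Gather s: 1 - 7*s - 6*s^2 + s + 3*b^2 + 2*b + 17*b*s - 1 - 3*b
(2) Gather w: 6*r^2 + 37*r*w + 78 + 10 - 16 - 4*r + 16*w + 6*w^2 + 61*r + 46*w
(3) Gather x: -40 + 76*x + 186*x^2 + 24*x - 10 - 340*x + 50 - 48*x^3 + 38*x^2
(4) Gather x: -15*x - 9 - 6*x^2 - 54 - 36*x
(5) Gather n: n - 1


(1) = 3*b^2 - b - 6*s^2 + s*(17*b - 6)
(2) = 6*r^2 + 57*r + 6*w^2 + w*(37*r + 62) + 72
(3) = -48*x^3 + 224*x^2 - 240*x
(4) = -6*x^2 - 51*x - 63
(5) = n - 1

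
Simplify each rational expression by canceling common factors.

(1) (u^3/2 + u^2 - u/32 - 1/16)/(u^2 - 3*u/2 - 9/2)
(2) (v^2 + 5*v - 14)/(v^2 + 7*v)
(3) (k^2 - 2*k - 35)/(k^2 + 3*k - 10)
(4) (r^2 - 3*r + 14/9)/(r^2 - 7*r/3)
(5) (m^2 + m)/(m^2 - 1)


(1) = (16*u^3 + 32*u^2 - u - 2)/(32*u^2 - 48*u - 144)
(2) = (v - 2)/v
(3) = (k - 7)/(k - 2)
(4) = (3*r - 2)/(3*r)
(5) = m/(m - 1)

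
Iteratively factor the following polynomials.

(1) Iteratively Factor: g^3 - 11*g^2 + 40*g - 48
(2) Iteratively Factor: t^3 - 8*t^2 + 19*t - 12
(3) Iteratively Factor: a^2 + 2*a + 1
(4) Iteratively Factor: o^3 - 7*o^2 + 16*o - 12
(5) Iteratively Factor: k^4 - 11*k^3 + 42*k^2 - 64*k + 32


(1) = (g - 4)*(g^2 - 7*g + 12) = (g - 4)^2*(g - 3)
(2) = (t - 3)*(t^2 - 5*t + 4) = (t - 4)*(t - 3)*(t - 1)
(3) = (a + 1)*(a + 1)
(4) = (o - 3)*(o^2 - 4*o + 4) = (o - 3)*(o - 2)*(o - 2)
(5) = (k - 4)*(k^3 - 7*k^2 + 14*k - 8) = (k - 4)*(k - 2)*(k^2 - 5*k + 4) = (k - 4)^2*(k - 2)*(k - 1)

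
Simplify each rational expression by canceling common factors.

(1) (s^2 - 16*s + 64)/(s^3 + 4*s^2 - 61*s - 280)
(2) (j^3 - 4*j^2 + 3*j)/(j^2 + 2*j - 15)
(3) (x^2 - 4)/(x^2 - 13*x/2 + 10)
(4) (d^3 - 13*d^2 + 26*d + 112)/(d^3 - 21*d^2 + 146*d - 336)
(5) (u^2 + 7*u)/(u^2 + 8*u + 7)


(1) = (s - 8)/(s^2 + 12*s + 35)
(2) = (j^2 - j)/(j + 5)
(3) = (2*x^2 - 8)/(2*x^2 - 13*x + 20)
(4) = (d + 2)/(d - 6)
(5) = u/(u + 1)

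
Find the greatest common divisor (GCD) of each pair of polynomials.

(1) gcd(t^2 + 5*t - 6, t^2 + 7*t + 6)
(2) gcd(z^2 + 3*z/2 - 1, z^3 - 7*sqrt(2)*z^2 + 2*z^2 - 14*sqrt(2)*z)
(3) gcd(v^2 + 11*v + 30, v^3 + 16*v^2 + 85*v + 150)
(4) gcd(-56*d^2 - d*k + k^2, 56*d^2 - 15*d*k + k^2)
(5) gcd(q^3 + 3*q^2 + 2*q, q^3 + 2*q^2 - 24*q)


(1) = gcd((t - 1)*(t + 6), (t + 1)*(t + 6)) = t + 6
(2) = gcd((z - 1/2)*(z + 2), z*(z + 2)*(z - 7*sqrt(2))) = z + 2
(3) = gcd((v + 5)*(v + 6), (v + 5)^2*(v + 6)) = v^2 + 11*v + 30
(4) = 8*d - k
(5) = q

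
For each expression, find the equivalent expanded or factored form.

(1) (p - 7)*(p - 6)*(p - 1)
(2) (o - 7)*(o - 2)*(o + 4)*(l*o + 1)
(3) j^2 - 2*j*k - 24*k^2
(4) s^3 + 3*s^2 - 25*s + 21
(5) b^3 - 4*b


(1) = p^3 - 14*p^2 + 55*p - 42
(2) = l*o^4 - 5*l*o^3 - 22*l*o^2 + 56*l*o + o^3 - 5*o^2 - 22*o + 56
(3) = (j - 6*k)*(j + 4*k)
(4) = (s - 3)*(s - 1)*(s + 7)
(5) = b*(b - 2)*(b + 2)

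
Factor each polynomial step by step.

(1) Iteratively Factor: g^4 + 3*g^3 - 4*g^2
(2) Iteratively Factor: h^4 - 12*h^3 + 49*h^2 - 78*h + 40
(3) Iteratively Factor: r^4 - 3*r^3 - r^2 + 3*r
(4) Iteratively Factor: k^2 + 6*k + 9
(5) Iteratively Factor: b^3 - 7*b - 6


(1) = (g - 1)*(g^3 + 4*g^2) = g*(g - 1)*(g^2 + 4*g) = g^2*(g - 1)*(g + 4)
(2) = (h - 4)*(h^3 - 8*h^2 + 17*h - 10) = (h - 5)*(h - 4)*(h^2 - 3*h + 2) = (h - 5)*(h - 4)*(h - 1)*(h - 2)
(3) = (r - 3)*(r^3 - r) = r*(r - 3)*(r^2 - 1) = r*(r - 3)*(r - 1)*(r + 1)
(4) = (k + 3)*(k + 3)
(5) = (b + 1)*(b^2 - b - 6) = (b + 1)*(b + 2)*(b - 3)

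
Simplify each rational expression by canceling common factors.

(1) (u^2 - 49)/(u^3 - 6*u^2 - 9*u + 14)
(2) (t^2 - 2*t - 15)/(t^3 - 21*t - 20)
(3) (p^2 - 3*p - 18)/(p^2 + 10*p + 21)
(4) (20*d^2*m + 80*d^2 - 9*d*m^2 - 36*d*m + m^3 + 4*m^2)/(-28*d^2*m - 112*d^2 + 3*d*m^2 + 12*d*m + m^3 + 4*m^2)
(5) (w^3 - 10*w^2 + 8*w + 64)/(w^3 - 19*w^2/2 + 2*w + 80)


(1) = (u + 7)/(u^2 + u - 2)
(2) = (t + 3)/(t^2 + 5*t + 4)
(3) = (p - 6)/(p + 7)
(4) = (-5*d + m)/(7*d + m)
(5) = (2*w + 4)/(2*w + 5)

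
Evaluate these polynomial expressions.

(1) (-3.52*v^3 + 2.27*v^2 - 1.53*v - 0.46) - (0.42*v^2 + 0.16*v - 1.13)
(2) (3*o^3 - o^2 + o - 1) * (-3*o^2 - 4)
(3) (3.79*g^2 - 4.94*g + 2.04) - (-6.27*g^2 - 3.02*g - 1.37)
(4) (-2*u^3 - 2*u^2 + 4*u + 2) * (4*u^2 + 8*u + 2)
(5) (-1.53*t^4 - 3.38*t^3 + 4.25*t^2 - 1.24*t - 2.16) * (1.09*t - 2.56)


(1) = -3.52*v^3 + 1.85*v^2 - 1.69*v + 0.67
(2) = -9*o^5 + 3*o^4 - 15*o^3 + 7*o^2 - 4*o + 4
(3) = 10.06*g^2 - 1.92*g + 3.41
(4) = -8*u^5 - 24*u^4 - 4*u^3 + 36*u^2 + 24*u + 4
(5) = -1.6677*t^5 + 0.2326*t^4 + 13.2853*t^3 - 12.2316*t^2 + 0.82*t + 5.5296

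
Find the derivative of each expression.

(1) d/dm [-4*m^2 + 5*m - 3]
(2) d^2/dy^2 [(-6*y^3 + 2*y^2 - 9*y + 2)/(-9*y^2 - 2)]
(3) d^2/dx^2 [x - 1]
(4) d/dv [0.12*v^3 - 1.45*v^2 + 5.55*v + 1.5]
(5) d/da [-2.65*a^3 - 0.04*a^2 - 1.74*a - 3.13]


(1) = 5 - 8*m
(2) = 2*(621*y^3 - 378*y^2 - 414*y + 28)/(729*y^6 + 486*y^4 + 108*y^2 + 8)
(3) = 0
(4) = 0.36*v^2 - 2.9*v + 5.55
(5) = -7.95*a^2 - 0.08*a - 1.74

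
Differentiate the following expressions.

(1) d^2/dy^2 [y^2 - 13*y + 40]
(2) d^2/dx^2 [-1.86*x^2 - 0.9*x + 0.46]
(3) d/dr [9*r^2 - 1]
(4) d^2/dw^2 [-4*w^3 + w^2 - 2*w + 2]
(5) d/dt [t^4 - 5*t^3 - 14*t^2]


(1) = 2
(2) = -3.72000000000000
(3) = 18*r
(4) = 2 - 24*w
(5) = t*(4*t^2 - 15*t - 28)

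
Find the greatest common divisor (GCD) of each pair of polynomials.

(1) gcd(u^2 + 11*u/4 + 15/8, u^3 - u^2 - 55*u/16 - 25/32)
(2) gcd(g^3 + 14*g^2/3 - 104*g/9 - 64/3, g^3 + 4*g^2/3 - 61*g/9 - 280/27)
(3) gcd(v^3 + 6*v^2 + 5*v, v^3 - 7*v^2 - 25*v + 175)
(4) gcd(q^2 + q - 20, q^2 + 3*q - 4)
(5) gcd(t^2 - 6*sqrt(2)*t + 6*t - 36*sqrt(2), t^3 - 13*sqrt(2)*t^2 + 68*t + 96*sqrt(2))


(1) = gcd((u + 5/4)*(u + 3/2), (u - 5/2)*(u + 1/4)*(u + 5/4)) = u + 5/4
(2) = gcd((g - 8/3)*(g + 4/3)*(g + 6), (g - 8/3)*(g + 5/3)*(g + 7/3)) = g - 8/3
(3) = gcd(v*(v + 1)*(v + 5), (v - 7)*(v - 5)*(v + 5)) = v + 5
(4) = 1
(5) = t - 6*sqrt(2)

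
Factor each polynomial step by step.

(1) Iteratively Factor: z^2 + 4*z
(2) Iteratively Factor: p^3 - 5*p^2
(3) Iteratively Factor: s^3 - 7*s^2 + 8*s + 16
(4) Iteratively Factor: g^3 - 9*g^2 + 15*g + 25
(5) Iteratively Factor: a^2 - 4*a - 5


(1) = (z + 4)*(z)
(2) = (p)*(p^2 - 5*p) = p^2*(p - 5)
(3) = (s - 4)*(s^2 - 3*s - 4) = (s - 4)^2*(s + 1)
(4) = (g - 5)*(g^2 - 4*g - 5) = (g - 5)^2*(g + 1)
(5) = (a - 5)*(a + 1)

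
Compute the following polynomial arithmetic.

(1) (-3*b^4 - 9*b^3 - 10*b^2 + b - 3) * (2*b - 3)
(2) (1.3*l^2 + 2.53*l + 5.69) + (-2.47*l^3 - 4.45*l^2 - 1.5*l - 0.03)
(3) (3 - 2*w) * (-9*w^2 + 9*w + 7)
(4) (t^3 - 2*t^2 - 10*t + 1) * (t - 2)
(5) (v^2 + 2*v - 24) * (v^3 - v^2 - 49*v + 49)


(1) = -6*b^5 - 9*b^4 + 7*b^3 + 32*b^2 - 9*b + 9
(2) = -2.47*l^3 - 3.15*l^2 + 1.03*l + 5.66
(3) = 18*w^3 - 45*w^2 + 13*w + 21
(4) = t^4 - 4*t^3 - 6*t^2 + 21*t - 2
(5) = v^5 + v^4 - 75*v^3 - 25*v^2 + 1274*v - 1176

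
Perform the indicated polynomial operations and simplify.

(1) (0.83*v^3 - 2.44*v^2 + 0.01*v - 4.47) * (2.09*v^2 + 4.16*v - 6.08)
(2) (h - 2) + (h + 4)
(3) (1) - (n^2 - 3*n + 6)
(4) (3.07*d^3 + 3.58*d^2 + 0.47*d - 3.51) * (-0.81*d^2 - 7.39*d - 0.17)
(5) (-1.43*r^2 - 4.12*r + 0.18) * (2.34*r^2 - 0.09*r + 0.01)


(1) = 1.7347*v^5 - 1.6468*v^4 - 15.1759*v^3 + 5.5345*v^2 - 18.656*v + 27.1776
(2) = 2*h + 2
(3) = -n^2 + 3*n - 5
(4) = -2.4867*d^5 - 25.5871*d^4 - 27.3588*d^3 - 1.2388*d^2 + 25.859*d + 0.5967
(5) = -3.3462*r^4 - 9.5121*r^3 + 0.7777*r^2 - 0.0574*r + 0.0018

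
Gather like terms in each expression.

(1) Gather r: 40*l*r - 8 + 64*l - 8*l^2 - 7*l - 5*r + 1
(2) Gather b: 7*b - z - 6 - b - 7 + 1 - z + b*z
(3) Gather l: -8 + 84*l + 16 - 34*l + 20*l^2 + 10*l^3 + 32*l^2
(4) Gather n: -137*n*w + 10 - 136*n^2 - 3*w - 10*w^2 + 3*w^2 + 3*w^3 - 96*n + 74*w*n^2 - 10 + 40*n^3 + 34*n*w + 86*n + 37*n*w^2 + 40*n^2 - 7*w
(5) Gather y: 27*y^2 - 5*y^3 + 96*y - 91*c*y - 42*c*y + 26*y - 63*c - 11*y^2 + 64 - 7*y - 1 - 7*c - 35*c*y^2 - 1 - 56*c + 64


(1) = -8*l^2 + 57*l + r*(40*l - 5) - 7
(2) = b*(z + 6) - 2*z - 12
(3) = 10*l^3 + 52*l^2 + 50*l + 8
(4) = 40*n^3 + n^2*(74*w - 96) + n*(37*w^2 - 103*w - 10) + 3*w^3 - 7*w^2 - 10*w
(5) = -126*c - 5*y^3 + y^2*(16 - 35*c) + y*(115 - 133*c) + 126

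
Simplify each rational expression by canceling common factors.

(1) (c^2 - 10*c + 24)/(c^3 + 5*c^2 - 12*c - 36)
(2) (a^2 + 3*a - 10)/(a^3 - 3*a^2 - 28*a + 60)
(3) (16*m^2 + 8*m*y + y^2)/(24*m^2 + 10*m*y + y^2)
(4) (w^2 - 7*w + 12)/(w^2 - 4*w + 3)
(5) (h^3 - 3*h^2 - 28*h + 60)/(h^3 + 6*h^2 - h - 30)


(1) = (c^2 - 10*c + 24)/(c^3 + 5*c^2 - 12*c - 36)
(2) = 1/(a - 6)
(3) = (4*m + y)/(6*m + y)
(4) = (w - 4)/(w - 1)
(5) = (h - 6)/(h + 3)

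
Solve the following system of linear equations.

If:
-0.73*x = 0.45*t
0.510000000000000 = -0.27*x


Then:
t = 3.06
x = -1.89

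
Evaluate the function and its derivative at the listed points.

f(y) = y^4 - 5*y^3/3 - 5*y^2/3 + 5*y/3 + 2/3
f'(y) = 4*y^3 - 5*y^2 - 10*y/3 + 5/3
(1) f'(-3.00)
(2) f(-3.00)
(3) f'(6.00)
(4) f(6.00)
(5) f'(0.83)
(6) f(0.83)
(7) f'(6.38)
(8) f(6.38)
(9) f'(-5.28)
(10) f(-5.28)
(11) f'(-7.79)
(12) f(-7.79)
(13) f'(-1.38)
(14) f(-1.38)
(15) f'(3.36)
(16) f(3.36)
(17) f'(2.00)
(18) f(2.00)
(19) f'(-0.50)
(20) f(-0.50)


(1) = -141.33
(2) = 106.67
(3) = 665.67
(4) = 886.67
(5) = -2.26
(6) = 0.42
(7) = 815.65
(8) = 1167.48
(9) = -708.92
(10) = 967.94
(11) = -2166.70
(12) = 4356.99
(13) = -13.77
(14) = 3.20
(15) = 85.75
(16) = 51.68
(17) = 7.00
(18) = -0.00
(19) = 1.58
(20) = -0.31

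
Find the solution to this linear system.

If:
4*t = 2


Then:
t = 1/2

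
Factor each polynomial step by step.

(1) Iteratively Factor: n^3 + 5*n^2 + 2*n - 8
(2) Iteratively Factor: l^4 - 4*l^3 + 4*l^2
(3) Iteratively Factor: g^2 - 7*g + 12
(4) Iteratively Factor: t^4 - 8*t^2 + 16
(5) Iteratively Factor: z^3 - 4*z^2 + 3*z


(1) = (n + 4)*(n^2 + n - 2) = (n + 2)*(n + 4)*(n - 1)
(2) = (l)*(l^3 - 4*l^2 + 4*l) = l*(l - 2)*(l^2 - 2*l) = l*(l - 2)^2*(l)
(3) = (g - 4)*(g - 3)
(4) = (t + 2)*(t^3 - 2*t^2 - 4*t + 8) = (t - 2)*(t + 2)*(t^2 - 4) = (t - 2)^2*(t + 2)*(t + 2)
(5) = (z - 3)*(z^2 - z) = (z - 3)*(z - 1)*(z)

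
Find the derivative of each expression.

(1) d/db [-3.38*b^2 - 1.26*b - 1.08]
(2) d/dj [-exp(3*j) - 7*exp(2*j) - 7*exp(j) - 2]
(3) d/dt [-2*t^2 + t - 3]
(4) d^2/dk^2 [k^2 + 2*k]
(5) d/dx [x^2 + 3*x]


(1) = -6.76*b - 1.26
(2) = (-3*exp(2*j) - 14*exp(j) - 7)*exp(j)
(3) = 1 - 4*t
(4) = 2
(5) = 2*x + 3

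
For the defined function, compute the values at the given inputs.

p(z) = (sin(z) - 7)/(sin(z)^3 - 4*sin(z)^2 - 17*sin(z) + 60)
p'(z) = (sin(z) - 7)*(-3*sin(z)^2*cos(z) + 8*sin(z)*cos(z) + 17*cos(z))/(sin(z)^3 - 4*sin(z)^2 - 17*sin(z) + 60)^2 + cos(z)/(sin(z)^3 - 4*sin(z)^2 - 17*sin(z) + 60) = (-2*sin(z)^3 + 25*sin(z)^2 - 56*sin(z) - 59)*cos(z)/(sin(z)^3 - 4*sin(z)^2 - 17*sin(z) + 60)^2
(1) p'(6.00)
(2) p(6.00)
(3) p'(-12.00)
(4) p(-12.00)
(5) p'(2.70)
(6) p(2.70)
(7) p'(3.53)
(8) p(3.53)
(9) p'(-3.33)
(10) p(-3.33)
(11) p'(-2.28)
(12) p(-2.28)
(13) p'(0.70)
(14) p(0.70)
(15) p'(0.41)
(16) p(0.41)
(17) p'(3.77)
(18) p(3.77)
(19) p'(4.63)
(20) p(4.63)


(1) = -0.01
(2) = -0.11
(3) = -0.03
(4) = -0.13
(5) = 0.03
(6) = -0.13
(7) = 0.01
(8) = -0.11
(9) = 0.02
(10) = -0.12
(11) = 0.00
(12) = -0.11
(13) = -0.03
(14) = -0.13
(15) = -0.03
(16) = -0.13
(17) = 0.00
(18) = -0.11
(19) = -0.00
(20) = -0.11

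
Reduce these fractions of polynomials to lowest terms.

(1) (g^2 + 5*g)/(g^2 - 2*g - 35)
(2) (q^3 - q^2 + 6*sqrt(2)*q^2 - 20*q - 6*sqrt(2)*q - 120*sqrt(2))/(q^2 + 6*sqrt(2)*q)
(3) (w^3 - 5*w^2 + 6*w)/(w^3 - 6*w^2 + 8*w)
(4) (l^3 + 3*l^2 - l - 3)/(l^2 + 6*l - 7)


(1) = g/(g - 7)
(2) = (q^2 - q - 20)/q
(3) = (w - 3)/(w - 4)
(4) = (l^2 + 4*l + 3)/(l + 7)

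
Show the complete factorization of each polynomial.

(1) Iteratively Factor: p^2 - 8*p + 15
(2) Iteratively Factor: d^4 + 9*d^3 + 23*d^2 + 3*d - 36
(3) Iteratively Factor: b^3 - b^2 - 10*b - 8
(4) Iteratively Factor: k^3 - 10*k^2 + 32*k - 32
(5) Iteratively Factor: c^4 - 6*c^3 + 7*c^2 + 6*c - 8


(1) = (p - 3)*(p - 5)
(2) = (d + 3)*(d^3 + 6*d^2 + 5*d - 12) = (d + 3)*(d + 4)*(d^2 + 2*d - 3) = (d + 3)^2*(d + 4)*(d - 1)
(3) = (b + 1)*(b^2 - 2*b - 8) = (b - 4)*(b + 1)*(b + 2)
(4) = (k - 4)*(k^2 - 6*k + 8) = (k - 4)*(k - 2)*(k - 4)
(5) = (c - 1)*(c^3 - 5*c^2 + 2*c + 8) = (c - 4)*(c - 1)*(c^2 - c - 2) = (c - 4)*(c - 1)*(c + 1)*(c - 2)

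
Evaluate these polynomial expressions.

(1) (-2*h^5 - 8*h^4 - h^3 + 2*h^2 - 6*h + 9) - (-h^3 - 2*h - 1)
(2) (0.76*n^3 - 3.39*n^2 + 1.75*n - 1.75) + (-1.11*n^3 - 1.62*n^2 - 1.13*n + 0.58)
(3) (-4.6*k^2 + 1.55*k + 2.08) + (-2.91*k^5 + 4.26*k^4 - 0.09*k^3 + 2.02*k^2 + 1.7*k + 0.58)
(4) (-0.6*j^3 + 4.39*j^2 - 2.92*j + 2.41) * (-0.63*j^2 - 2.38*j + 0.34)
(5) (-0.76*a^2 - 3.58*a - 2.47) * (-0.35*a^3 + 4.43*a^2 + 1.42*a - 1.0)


(1) = -2*h^5 - 8*h^4 + 2*h^2 - 4*h + 10
(2) = -0.35*n^3 - 5.01*n^2 + 0.62*n - 1.17
(3) = -2.91*k^5 + 4.26*k^4 - 0.09*k^3 - 2.58*k^2 + 3.25*k + 2.66
(4) = 0.378*j^5 - 1.3377*j^4 - 8.8126*j^3 + 6.9239*j^2 - 6.7286*j + 0.8194
(5) = 0.266*a^5 - 2.1138*a^4 - 16.0741*a^3 - 15.2657*a^2 + 0.0726*a + 2.47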